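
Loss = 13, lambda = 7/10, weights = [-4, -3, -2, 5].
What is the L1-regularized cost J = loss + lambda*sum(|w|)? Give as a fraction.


L1 norm = sum(|w|) = 14. J = 13 + 7/10 * 14 = 114/5.

114/5


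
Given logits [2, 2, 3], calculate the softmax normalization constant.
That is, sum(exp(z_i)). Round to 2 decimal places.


Denom = e^2=7.3891 + e^2=7.3891 + e^3=20.0855. Sum = 34.8637, which rounds to 34.86.

34.86


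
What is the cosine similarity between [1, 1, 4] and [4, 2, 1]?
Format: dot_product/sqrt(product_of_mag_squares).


dot = 10. |a|^2 = 18, |b|^2 = 21. cos = 10/sqrt(378).

10/sqrt(378)


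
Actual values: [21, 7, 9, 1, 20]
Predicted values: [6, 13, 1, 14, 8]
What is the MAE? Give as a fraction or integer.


MAE = (1/5) * (|21-6|=15 + |7-13|=6 + |9-1|=8 + |1-14|=13 + |20-8|=12). Sum = 54. MAE = 54/5.

54/5


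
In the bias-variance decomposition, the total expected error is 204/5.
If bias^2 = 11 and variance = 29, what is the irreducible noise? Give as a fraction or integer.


Total error = bias^2 + variance + irreducible noise. So irreducible noise = 204/5 - 11 - 29 = 4/5.

4/5


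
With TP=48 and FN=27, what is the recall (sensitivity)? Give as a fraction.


Recall = TP / (TP + FN) = 48 / 75 = 16/25.

16/25


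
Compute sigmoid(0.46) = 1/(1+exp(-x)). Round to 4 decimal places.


sigma(0.46) = 1/(1+e^(-0.46)) = 1/(1+0.631284) = 1/1.631284 = 0.6130.

0.6130


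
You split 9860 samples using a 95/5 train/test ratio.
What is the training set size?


Test set = 9860 * 5% = 493. Training set = 9860 - 493 = 9367.

9367


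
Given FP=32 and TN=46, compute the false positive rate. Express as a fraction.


FPR = FP / (FP + TN) = 32 / 78 = 16/39.

16/39


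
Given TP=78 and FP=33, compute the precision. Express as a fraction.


Precision = TP / (TP + FP) = 78 / 111 = 26/37.

26/37


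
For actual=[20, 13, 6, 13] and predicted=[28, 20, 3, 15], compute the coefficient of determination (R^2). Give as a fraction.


Mean(y) = 13. SS_res = 126. SS_tot = 98. R^2 = 1 - 126/(98) = -2/7.

-2/7


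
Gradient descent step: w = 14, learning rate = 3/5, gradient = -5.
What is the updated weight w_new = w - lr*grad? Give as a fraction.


w_new = 14 - 3/5 * -5 = 14 - -3 = 17.

17


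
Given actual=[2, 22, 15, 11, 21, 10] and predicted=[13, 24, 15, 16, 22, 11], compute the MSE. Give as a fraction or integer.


MSE = (1/6) * ((2-13)^2=121 + (22-24)^2=4 + (15-15)^2=0 + (11-16)^2=25 + (21-22)^2=1 + (10-11)^2=1). Sum = 152. MSE = 76/3.

76/3


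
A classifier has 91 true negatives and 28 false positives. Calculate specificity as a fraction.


Specificity = TN / (TN + FP) = 91 / 119 = 13/17.

13/17


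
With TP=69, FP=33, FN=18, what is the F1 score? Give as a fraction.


Precision = 69/102 = 23/34. Recall = 69/87 = 23/29. F1 = 2*P*R/(P+R) = 46/63.

46/63


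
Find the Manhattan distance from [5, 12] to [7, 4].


d = sum of absolute differences: |5-7|=2 + |12-4|=8 = 10.

10


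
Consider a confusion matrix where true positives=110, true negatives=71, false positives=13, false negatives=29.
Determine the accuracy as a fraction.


Accuracy = (TP + TN) / (TP + TN + FP + FN) = (110 + 71) / 223 = 181/223.

181/223


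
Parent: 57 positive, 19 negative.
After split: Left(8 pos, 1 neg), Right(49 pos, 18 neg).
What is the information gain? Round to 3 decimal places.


H(parent) = 0.8113. H(left) = 0.5033, H(right) = 0.8395. Weighted = (9/76)*0.5033 + (67/76)*0.8395 = 0.7997. IG = 0.8113 - 0.7997 = 0.0116, which rounds to 0.012.

0.012


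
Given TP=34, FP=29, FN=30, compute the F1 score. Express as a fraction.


Precision = 34/63 = 34/63. Recall = 34/64 = 17/32. F1 = 2*P*R/(P+R) = 68/127.

68/127


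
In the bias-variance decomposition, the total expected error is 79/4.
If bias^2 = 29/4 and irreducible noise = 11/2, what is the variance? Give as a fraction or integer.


Total error = bias^2 + variance + irreducible noise. So variance = 79/4 - 29/4 - 11/2 = 7.

7


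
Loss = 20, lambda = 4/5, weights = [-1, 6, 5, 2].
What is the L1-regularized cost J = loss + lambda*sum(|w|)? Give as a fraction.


L1 norm = sum(|w|) = 14. J = 20 + 4/5 * 14 = 156/5.

156/5


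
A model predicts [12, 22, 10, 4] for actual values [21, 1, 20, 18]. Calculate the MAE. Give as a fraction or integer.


MAE = (1/4) * (|21-12|=9 + |1-22|=21 + |20-10|=10 + |18-4|=14). Sum = 54. MAE = 27/2.

27/2


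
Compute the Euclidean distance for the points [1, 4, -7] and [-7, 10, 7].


d = sqrt(sum of squared differences). (1--7)^2=64, (4-10)^2=36, (-7-7)^2=196. Sum = 296.

sqrt(296)


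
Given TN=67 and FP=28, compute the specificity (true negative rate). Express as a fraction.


Specificity = TN / (TN + FP) = 67 / 95 = 67/95.

67/95


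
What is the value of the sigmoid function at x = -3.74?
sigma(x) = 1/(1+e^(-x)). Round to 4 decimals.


sigma(-3.74) = 1/(1+e^(3.74)) = 1/(1+42.097990) = 1/43.097990 = 0.0232.

0.0232


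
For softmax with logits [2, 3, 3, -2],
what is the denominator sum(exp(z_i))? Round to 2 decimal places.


Denom = e^2=7.3891 + e^3=20.0855 + e^3=20.0855 + e^-2=0.1353. Sum = 47.6954, which rounds to 47.70.

47.70


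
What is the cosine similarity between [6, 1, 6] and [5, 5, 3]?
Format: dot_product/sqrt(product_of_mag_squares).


dot = 53. |a|^2 = 73, |b|^2 = 59. cos = 53/sqrt(4307).

53/sqrt(4307)


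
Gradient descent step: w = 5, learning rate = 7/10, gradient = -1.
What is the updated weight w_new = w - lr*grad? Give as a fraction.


w_new = 5 - 7/10 * -1 = 5 - -7/10 = 57/10.

57/10


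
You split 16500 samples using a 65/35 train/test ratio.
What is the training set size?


Test set = 16500 * 35% = 5775. Training set = 16500 - 5775 = 10725.

10725


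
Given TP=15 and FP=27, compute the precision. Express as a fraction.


Precision = TP / (TP + FP) = 15 / 42 = 5/14.

5/14


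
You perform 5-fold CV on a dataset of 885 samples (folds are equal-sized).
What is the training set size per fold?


Each validation fold has 885/5 = 177 samples. Training set = 885 - 177 = 708.

708


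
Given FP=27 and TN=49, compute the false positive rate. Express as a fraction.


FPR = FP / (FP + TN) = 27 / 76 = 27/76.

27/76


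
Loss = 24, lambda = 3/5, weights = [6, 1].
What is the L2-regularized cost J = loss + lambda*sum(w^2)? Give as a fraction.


L2 sq norm = sum(w^2) = 37. J = 24 + 3/5 * 37 = 231/5.

231/5


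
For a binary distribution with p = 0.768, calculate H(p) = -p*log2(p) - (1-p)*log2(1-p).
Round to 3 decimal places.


H = -0.768*log2(0.768) - 0.232*log2(0.232) = 0.781.

0.781


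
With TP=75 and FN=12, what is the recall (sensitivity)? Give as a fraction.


Recall = TP / (TP + FN) = 75 / 87 = 25/29.

25/29


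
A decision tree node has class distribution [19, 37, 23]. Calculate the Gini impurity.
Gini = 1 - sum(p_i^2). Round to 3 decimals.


Total = 79. Proportions: 19/79, 37/79, 23/79. sum(p_i^2) = 0.3620. Gini = 1 - 0.3620 = 0.6380, which rounds to 0.638.

0.638


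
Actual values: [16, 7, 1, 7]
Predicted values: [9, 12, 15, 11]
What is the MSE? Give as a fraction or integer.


MSE = (1/4) * ((16-9)^2=49 + (7-12)^2=25 + (1-15)^2=196 + (7-11)^2=16). Sum = 286. MSE = 143/2.

143/2


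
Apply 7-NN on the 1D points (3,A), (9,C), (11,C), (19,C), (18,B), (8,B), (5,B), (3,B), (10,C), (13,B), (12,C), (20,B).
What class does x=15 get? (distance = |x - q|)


Distances: |3-15|=12, |9-15|=6, |11-15|=4, |19-15|=4, |18-15|=3, |8-15|=7, |5-15|=10, |3-15|=12, |10-15|=5, |13-15|=2, |12-15|=3, |20-15|=5. 7 nearest: (13,B), (18,B), (12,C), (11,C), (19,C), (20,B), (10,C). Counts: {'B': 3, 'C': 4}. Majority class: C.

C


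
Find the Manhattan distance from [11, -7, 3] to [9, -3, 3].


d = sum of absolute differences: |11-9|=2 + |-7--3|=4 + |3-3|=0 = 6.

6


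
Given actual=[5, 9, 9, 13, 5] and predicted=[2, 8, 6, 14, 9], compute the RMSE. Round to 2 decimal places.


MSE = 7.2000. RMSE = sqrt(7.2000) = 2.68.

2.68


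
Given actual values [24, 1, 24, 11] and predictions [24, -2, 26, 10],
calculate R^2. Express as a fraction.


Mean(y) = 15. SS_res = 14. SS_tot = 374. R^2 = 1 - 14/(374) = 180/187.

180/187


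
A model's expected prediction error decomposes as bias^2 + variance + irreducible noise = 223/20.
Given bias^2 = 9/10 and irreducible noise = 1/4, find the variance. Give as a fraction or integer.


Total error = bias^2 + variance + irreducible noise. So variance = 223/20 - 9/10 - 1/4 = 10.

10


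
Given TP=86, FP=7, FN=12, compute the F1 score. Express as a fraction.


Precision = 86/93 = 86/93. Recall = 86/98 = 43/49. F1 = 2*P*R/(P+R) = 172/191.

172/191


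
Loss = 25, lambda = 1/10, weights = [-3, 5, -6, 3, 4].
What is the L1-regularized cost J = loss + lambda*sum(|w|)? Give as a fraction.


L1 norm = sum(|w|) = 21. J = 25 + 1/10 * 21 = 271/10.

271/10


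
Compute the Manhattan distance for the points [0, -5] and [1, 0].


d = sum of absolute differences: |0-1|=1 + |-5-0|=5 = 6.

6


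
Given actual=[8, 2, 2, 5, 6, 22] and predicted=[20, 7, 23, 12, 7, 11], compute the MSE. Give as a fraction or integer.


MSE = (1/6) * ((8-20)^2=144 + (2-7)^2=25 + (2-23)^2=441 + (5-12)^2=49 + (6-7)^2=1 + (22-11)^2=121). Sum = 781. MSE = 781/6.

781/6


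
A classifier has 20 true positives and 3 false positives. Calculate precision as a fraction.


Precision = TP / (TP + FP) = 20 / 23 = 20/23.

20/23


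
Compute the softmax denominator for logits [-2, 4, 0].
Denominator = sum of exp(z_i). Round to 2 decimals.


Denom = e^-2=0.1353 + e^4=54.5982 + e^0=1.0000. Sum = 55.7335, which rounds to 55.73.

55.73


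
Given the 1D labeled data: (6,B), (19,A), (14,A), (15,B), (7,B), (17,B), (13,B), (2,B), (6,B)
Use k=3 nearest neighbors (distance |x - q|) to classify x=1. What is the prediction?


Distances: |6-1|=5, |19-1|=18, |14-1|=13, |15-1|=14, |7-1|=6, |17-1|=16, |13-1|=12, |2-1|=1, |6-1|=5. 3 nearest: (2,B), (6,B), (6,B). Counts: {'B': 3}. Majority class: B.

B


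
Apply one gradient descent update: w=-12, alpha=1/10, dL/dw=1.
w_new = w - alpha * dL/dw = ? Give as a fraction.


w_new = -12 - 1/10 * 1 = -12 - 1/10 = -121/10.

-121/10


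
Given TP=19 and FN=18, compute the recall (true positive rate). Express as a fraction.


Recall = TP / (TP + FN) = 19 / 37 = 19/37.

19/37


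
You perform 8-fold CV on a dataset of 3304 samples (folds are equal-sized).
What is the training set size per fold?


Each validation fold has 3304/8 = 413 samples. Training set = 3304 - 413 = 2891.

2891


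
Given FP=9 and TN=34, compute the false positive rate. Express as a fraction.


FPR = FP / (FP + TN) = 9 / 43 = 9/43.

9/43


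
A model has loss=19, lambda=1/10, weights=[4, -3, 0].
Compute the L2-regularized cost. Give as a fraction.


L2 sq norm = sum(w^2) = 25. J = 19 + 1/10 * 25 = 43/2.

43/2


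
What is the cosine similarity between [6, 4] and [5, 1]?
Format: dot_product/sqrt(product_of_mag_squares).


dot = 34. |a|^2 = 52, |b|^2 = 26. cos = 34/sqrt(1352).

34/sqrt(1352)


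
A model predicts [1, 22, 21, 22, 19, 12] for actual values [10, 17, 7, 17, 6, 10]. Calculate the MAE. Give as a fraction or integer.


MAE = (1/6) * (|10-1|=9 + |17-22|=5 + |7-21|=14 + |17-22|=5 + |6-19|=13 + |10-12|=2). Sum = 48. MAE = 8.

8


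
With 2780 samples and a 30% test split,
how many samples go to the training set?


Test set = 2780 * 30% = 834. Training set = 2780 - 834 = 1946.

1946


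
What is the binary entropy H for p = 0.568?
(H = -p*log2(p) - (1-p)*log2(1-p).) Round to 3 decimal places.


H = -0.568*log2(0.568) - 0.432*log2(0.432) = 0.987.

0.987


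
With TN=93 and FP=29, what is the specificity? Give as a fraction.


Specificity = TN / (TN + FP) = 93 / 122 = 93/122.

93/122


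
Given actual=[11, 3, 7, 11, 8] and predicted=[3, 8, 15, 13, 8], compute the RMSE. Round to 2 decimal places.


MSE = 31.4000. RMSE = sqrt(31.4000) = 5.60.

5.60


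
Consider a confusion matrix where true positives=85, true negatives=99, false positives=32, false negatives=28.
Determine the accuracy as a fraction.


Accuracy = (TP + TN) / (TP + TN + FP + FN) = (85 + 99) / 244 = 46/61.

46/61


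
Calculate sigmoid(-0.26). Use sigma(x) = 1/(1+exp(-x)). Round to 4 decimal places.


sigma(-0.26) = 1/(1+e^(0.26)) = 1/(1+1.296930) = 1/2.296930 = 0.4354.

0.4354


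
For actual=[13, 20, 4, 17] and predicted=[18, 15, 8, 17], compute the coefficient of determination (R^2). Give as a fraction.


Mean(y) = 27/2. SS_res = 66. SS_tot = 145. R^2 = 1 - 66/(145) = 79/145.

79/145


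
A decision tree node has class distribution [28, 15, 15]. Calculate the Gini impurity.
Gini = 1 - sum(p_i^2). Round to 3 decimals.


Total = 58. Proportions: 28/58, 15/58, 15/58. sum(p_i^2) = 0.3668. Gini = 1 - 0.3668 = 0.6332, which rounds to 0.633.

0.633


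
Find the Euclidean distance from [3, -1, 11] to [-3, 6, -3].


d = sqrt(sum of squared differences). (3--3)^2=36, (-1-6)^2=49, (11--3)^2=196. Sum = 281.

sqrt(281)


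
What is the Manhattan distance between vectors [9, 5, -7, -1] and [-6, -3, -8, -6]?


d = sum of absolute differences: |9--6|=15 + |5--3|=8 + |-7--8|=1 + |-1--6|=5 = 29.

29


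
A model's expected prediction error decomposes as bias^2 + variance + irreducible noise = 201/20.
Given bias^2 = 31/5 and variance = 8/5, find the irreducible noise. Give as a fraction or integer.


Total error = bias^2 + variance + irreducible noise. So irreducible noise = 201/20 - 31/5 - 8/5 = 9/4.

9/4


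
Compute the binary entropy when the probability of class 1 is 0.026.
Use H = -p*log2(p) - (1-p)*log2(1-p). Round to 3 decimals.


H = -0.026*log2(0.026) - 0.974*log2(0.974) = 0.174.

0.174


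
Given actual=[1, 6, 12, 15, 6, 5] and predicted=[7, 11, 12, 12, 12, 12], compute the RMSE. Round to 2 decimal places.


MSE = 25.8333. RMSE = sqrt(25.8333) = 5.08.

5.08


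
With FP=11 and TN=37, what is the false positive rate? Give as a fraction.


FPR = FP / (FP + TN) = 11 / 48 = 11/48.

11/48


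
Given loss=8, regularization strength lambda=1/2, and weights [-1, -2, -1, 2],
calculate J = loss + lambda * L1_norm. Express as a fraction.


L1 norm = sum(|w|) = 6. J = 8 + 1/2 * 6 = 11.

11


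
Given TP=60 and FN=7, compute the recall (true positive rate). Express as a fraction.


Recall = TP / (TP + FN) = 60 / 67 = 60/67.

60/67


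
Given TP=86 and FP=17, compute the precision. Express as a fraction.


Precision = TP / (TP + FP) = 86 / 103 = 86/103.

86/103


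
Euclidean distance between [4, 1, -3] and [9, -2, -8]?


d = sqrt(sum of squared differences). (4-9)^2=25, (1--2)^2=9, (-3--8)^2=25. Sum = 59.

sqrt(59)


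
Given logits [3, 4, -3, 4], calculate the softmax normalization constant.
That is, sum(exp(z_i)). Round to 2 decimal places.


Denom = e^3=20.0855 + e^4=54.5982 + e^-3=0.0498 + e^4=54.5982. Sum = 129.3317, which rounds to 129.33.

129.33


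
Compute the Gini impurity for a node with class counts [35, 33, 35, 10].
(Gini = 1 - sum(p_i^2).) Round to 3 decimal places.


Total = 113. Proportions: 35/113, 33/113, 35/113, 10/113. sum(p_i^2) = 0.2850. Gini = 1 - 0.2850 = 0.7150, which rounds to 0.715.

0.715


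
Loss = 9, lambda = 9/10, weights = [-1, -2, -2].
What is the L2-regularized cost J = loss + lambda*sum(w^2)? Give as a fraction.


L2 sq norm = sum(w^2) = 9. J = 9 + 9/10 * 9 = 171/10.

171/10


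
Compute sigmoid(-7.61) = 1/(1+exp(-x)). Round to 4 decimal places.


sigma(-7.61) = 1/(1+e^(7.61)) = 1/(1+2018.278098) = 1/2019.278098 = 0.0005.

0.0005


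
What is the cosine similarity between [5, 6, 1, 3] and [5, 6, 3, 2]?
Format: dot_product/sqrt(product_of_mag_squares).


dot = 70. |a|^2 = 71, |b|^2 = 74. cos = 70/sqrt(5254).

70/sqrt(5254)


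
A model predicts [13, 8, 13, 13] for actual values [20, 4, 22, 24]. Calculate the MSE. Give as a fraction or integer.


MSE = (1/4) * ((20-13)^2=49 + (4-8)^2=16 + (22-13)^2=81 + (24-13)^2=121). Sum = 267. MSE = 267/4.

267/4


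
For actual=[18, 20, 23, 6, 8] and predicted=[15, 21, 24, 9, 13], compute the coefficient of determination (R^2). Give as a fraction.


Mean(y) = 15. SS_res = 45. SS_tot = 228. R^2 = 1 - 45/(228) = 61/76.

61/76


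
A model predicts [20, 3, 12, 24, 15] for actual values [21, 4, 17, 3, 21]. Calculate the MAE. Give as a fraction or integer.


MAE = (1/5) * (|21-20|=1 + |4-3|=1 + |17-12|=5 + |3-24|=21 + |21-15|=6). Sum = 34. MAE = 34/5.

34/5


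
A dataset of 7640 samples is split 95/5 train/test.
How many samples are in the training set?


Test set = 7640 * 5% = 382. Training set = 7640 - 382 = 7258.

7258


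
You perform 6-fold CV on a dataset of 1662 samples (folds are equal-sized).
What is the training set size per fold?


Each validation fold has 1662/6 = 277 samples. Training set = 1662 - 277 = 1385.

1385


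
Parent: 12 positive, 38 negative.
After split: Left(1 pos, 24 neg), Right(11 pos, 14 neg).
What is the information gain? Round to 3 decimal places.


H(parent) = 0.7950. H(left) = 0.2423, H(right) = 0.9896. Weighted = (25/50)*0.2423 + (25/50)*0.9896 = 0.6160. IG = 0.7950 - 0.6160 = 0.1790, which rounds to 0.179.

0.179


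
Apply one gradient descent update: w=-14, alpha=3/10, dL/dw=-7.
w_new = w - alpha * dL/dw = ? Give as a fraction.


w_new = -14 - 3/10 * -7 = -14 - -21/10 = -119/10.

-119/10


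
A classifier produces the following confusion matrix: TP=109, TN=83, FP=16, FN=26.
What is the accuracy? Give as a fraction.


Accuracy = (TP + TN) / (TP + TN + FP + FN) = (109 + 83) / 234 = 32/39.

32/39


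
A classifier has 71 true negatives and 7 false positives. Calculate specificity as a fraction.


Specificity = TN / (TN + FP) = 71 / 78 = 71/78.

71/78


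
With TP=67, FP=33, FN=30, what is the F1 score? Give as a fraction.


Precision = 67/100 = 67/100. Recall = 67/97 = 67/97. F1 = 2*P*R/(P+R) = 134/197.

134/197


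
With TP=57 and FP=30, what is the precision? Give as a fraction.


Precision = TP / (TP + FP) = 57 / 87 = 19/29.

19/29


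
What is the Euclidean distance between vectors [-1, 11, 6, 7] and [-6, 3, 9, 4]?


d = sqrt(sum of squared differences). (-1--6)^2=25, (11-3)^2=64, (6-9)^2=9, (7-4)^2=9. Sum = 107.

sqrt(107)


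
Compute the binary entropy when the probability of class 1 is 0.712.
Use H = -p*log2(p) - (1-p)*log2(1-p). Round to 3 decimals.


H = -0.712*log2(0.712) - 0.288*log2(0.288) = 0.866.

0.866


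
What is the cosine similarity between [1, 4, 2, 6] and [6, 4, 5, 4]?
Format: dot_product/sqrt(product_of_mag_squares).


dot = 56. |a|^2 = 57, |b|^2 = 93. cos = 56/sqrt(5301).

56/sqrt(5301)


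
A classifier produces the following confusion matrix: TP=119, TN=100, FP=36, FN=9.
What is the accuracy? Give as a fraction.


Accuracy = (TP + TN) / (TP + TN + FP + FN) = (119 + 100) / 264 = 73/88.

73/88


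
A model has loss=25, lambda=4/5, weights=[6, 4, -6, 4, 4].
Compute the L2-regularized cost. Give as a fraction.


L2 sq norm = sum(w^2) = 120. J = 25 + 4/5 * 120 = 121.

121


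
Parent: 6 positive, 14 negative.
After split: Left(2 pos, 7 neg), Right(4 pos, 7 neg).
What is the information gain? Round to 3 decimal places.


H(parent) = 0.8813. H(left) = 0.7642, H(right) = 0.9457. Weighted = (9/20)*0.7642 + (11/20)*0.9457 = 0.8640. IG = 0.8813 - 0.8640 = 0.0173, which rounds to 0.017.

0.017


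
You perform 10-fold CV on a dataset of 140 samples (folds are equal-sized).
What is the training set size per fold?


Each validation fold has 140/10 = 14 samples. Training set = 140 - 14 = 126.

126


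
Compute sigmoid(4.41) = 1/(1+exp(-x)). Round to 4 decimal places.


sigma(4.41) = 1/(1+e^(-4.41)) = 1/(1+0.012155) = 1/1.012155 = 0.9880.

0.9880


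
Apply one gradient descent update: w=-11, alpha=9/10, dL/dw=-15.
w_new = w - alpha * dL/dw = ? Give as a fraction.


w_new = -11 - 9/10 * -15 = -11 - -27/2 = 5/2.

5/2


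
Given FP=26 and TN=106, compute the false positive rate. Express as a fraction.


FPR = FP / (FP + TN) = 26 / 132 = 13/66.

13/66


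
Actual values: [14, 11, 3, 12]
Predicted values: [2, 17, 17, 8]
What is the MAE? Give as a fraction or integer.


MAE = (1/4) * (|14-2|=12 + |11-17|=6 + |3-17|=14 + |12-8|=4). Sum = 36. MAE = 9.

9


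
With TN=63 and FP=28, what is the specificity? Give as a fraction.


Specificity = TN / (TN + FP) = 63 / 91 = 9/13.

9/13


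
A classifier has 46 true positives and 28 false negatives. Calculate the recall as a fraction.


Recall = TP / (TP + FN) = 46 / 74 = 23/37.

23/37


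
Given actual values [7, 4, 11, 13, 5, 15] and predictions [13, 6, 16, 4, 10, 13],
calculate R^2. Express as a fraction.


Mean(y) = 55/6. SS_res = 175. SS_tot = 605/6. R^2 = 1 - 175/(605/6) = -89/121.

-89/121


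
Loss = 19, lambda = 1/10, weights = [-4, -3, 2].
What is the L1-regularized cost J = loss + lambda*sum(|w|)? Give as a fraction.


L1 norm = sum(|w|) = 9. J = 19 + 1/10 * 9 = 199/10.

199/10


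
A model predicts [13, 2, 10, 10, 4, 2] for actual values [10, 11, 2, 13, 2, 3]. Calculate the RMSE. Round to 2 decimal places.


MSE = 28.0000. RMSE = sqrt(28.0000) = 5.29.

5.29


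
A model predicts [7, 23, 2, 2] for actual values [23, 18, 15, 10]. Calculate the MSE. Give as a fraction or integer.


MSE = (1/4) * ((23-7)^2=256 + (18-23)^2=25 + (15-2)^2=169 + (10-2)^2=64). Sum = 514. MSE = 257/2.

257/2


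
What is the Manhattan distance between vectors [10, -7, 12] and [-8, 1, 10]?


d = sum of absolute differences: |10--8|=18 + |-7-1|=8 + |12-10|=2 = 28.

28


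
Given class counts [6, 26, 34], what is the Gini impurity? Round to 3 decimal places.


Total = 66. Proportions: 6/66, 26/66, 34/66. sum(p_i^2) = 0.4288. Gini = 1 - 0.4288 = 0.5712, which rounds to 0.571.

0.571


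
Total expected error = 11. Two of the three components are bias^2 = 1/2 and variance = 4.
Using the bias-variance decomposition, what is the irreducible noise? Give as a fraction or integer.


Total error = bias^2 + variance + irreducible noise. So irreducible noise = 11 - 1/2 - 4 = 13/2.

13/2


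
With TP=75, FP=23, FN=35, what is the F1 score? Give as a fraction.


Precision = 75/98 = 75/98. Recall = 75/110 = 15/22. F1 = 2*P*R/(P+R) = 75/104.

75/104


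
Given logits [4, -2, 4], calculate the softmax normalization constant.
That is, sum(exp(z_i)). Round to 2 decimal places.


Denom = e^4=54.5982 + e^-2=0.1353 + e^4=54.5982. Sum = 109.3317, which rounds to 109.33.

109.33


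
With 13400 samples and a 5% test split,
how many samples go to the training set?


Test set = 13400 * 5% = 670. Training set = 13400 - 670 = 12730.

12730


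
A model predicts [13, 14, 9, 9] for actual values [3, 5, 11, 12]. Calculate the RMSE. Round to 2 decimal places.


MSE = 48.5000. RMSE = sqrt(48.5000) = 6.96.

6.96


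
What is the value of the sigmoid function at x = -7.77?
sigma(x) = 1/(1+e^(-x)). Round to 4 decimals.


sigma(-7.77) = 1/(1+e^(7.77)) = 1/(1+2368.471288) = 1/2369.471288 = 0.0004.

0.0004


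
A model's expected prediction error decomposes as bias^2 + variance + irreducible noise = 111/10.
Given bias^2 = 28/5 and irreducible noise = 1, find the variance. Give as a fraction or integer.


Total error = bias^2 + variance + irreducible noise. So variance = 111/10 - 28/5 - 1 = 9/2.

9/2


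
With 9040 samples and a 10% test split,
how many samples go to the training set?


Test set = 9040 * 10% = 904. Training set = 9040 - 904 = 8136.

8136


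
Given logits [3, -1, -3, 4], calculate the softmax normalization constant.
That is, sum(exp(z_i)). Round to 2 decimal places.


Denom = e^3=20.0855 + e^-1=0.3679 + e^-3=0.0498 + e^4=54.5982. Sum = 75.1014, which rounds to 75.10.

75.10


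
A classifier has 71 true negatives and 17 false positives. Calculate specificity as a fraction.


Specificity = TN / (TN + FP) = 71 / 88 = 71/88.

71/88


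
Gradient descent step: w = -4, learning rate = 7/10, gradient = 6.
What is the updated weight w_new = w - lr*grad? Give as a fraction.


w_new = -4 - 7/10 * 6 = -4 - 21/5 = -41/5.

-41/5


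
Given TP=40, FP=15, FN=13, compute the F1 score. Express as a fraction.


Precision = 40/55 = 8/11. Recall = 40/53 = 40/53. F1 = 2*P*R/(P+R) = 20/27.

20/27


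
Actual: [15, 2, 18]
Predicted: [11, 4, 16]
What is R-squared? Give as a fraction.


Mean(y) = 35/3. SS_res = 24. SS_tot = 434/3. R^2 = 1 - 24/(434/3) = 181/217.

181/217


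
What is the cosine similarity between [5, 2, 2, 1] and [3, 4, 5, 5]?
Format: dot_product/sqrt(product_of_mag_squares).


dot = 38. |a|^2 = 34, |b|^2 = 75. cos = 38/sqrt(2550).

38/sqrt(2550)


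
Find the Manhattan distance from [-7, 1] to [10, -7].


d = sum of absolute differences: |-7-10|=17 + |1--7|=8 = 25.

25


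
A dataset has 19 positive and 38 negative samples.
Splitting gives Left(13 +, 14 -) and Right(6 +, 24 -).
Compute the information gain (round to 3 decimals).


H(parent) = 0.9183. H(left) = 0.9990, H(right) = 0.7219. Weighted = (27/57)*0.9990 + (30/57)*0.7219 = 0.8532. IG = 0.9183 - 0.8532 = 0.0651, which rounds to 0.065.

0.065


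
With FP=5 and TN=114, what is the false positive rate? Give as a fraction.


FPR = FP / (FP + TN) = 5 / 119 = 5/119.

5/119


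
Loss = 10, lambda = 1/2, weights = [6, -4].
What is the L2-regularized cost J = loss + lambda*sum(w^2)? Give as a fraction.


L2 sq norm = sum(w^2) = 52. J = 10 + 1/2 * 52 = 36.

36


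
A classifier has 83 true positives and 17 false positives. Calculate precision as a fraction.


Precision = TP / (TP + FP) = 83 / 100 = 83/100.

83/100


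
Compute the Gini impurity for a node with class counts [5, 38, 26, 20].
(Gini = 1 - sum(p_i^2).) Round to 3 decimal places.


Total = 89. Proportions: 5/89, 38/89, 26/89, 20/89. sum(p_i^2) = 0.3213. Gini = 1 - 0.3213 = 0.6787, which rounds to 0.679.

0.679


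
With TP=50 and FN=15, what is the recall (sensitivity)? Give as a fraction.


Recall = TP / (TP + FN) = 50 / 65 = 10/13.

10/13


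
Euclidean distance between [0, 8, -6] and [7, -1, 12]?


d = sqrt(sum of squared differences). (0-7)^2=49, (8--1)^2=81, (-6-12)^2=324. Sum = 454.

sqrt(454)


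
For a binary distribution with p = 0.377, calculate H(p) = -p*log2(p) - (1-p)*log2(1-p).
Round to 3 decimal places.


H = -0.377*log2(0.377) - 0.623*log2(0.623) = 0.956.

0.956


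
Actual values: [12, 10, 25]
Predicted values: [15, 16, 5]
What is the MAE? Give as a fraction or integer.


MAE = (1/3) * (|12-15|=3 + |10-16|=6 + |25-5|=20). Sum = 29. MAE = 29/3.

29/3


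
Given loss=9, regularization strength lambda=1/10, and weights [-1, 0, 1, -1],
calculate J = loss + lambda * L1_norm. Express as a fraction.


L1 norm = sum(|w|) = 3. J = 9 + 1/10 * 3 = 93/10.

93/10


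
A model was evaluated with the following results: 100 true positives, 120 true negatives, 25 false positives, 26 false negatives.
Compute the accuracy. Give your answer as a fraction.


Accuracy = (TP + TN) / (TP + TN + FP + FN) = (100 + 120) / 271 = 220/271.

220/271


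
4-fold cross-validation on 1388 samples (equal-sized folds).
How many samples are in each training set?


Each validation fold has 1388/4 = 347 samples. Training set = 1388 - 347 = 1041.

1041


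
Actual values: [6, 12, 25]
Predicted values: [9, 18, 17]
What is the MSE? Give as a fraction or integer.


MSE = (1/3) * ((6-9)^2=9 + (12-18)^2=36 + (25-17)^2=64). Sum = 109. MSE = 109/3.

109/3


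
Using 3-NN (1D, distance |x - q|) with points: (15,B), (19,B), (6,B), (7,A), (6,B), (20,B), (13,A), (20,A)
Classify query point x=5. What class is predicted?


Distances: |15-5|=10, |19-5|=14, |6-5|=1, |7-5|=2, |6-5|=1, |20-5|=15, |13-5|=8, |20-5|=15. 3 nearest: (6,B), (6,B), (7,A). Counts: {'B': 2, 'A': 1}. Majority class: B.

B


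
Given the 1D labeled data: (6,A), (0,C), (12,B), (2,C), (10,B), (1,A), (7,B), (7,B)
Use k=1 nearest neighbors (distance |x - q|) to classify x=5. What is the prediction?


Distances: |6-5|=1, |0-5|=5, |12-5|=7, |2-5|=3, |10-5|=5, |1-5|=4, |7-5|=2, |7-5|=2. 1 nearest: (6,A). Counts: {'A': 1}. Majority class: A.

A


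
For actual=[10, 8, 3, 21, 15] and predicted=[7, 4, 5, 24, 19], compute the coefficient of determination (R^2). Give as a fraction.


Mean(y) = 57/5. SS_res = 54. SS_tot = 946/5. R^2 = 1 - 54/(946/5) = 338/473.

338/473


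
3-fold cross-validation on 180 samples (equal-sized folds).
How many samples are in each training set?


Each validation fold has 180/3 = 60 samples. Training set = 180 - 60 = 120.

120


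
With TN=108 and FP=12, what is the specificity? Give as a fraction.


Specificity = TN / (TN + FP) = 108 / 120 = 9/10.

9/10


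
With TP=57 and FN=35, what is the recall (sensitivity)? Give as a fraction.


Recall = TP / (TP + FN) = 57 / 92 = 57/92.

57/92


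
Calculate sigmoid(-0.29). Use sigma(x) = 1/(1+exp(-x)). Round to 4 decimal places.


sigma(-0.29) = 1/(1+e^(0.29)) = 1/(1+1.336427) = 1/2.336427 = 0.4280.

0.4280


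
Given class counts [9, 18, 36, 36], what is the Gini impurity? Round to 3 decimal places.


Total = 99. Proportions: 9/99, 18/99, 36/99, 36/99. sum(p_i^2) = 0.3058. Gini = 1 - 0.3058 = 0.6942, which rounds to 0.694.

0.694


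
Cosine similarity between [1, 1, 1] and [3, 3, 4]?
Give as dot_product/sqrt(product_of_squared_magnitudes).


dot = 10. |a|^2 = 3, |b|^2 = 34. cos = 10/sqrt(102).

10/sqrt(102)


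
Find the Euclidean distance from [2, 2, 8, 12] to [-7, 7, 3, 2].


d = sqrt(sum of squared differences). (2--7)^2=81, (2-7)^2=25, (8-3)^2=25, (12-2)^2=100. Sum = 231.

sqrt(231)


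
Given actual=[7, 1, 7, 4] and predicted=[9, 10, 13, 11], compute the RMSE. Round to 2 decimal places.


MSE = 42.5000. RMSE = sqrt(42.5000) = 6.52.

6.52


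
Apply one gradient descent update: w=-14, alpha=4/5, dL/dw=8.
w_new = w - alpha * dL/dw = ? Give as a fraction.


w_new = -14 - 4/5 * 8 = -14 - 32/5 = -102/5.

-102/5


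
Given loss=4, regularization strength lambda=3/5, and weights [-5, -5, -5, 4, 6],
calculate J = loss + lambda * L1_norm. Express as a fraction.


L1 norm = sum(|w|) = 25. J = 4 + 3/5 * 25 = 19.

19


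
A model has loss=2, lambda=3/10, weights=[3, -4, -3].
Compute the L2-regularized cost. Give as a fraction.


L2 sq norm = sum(w^2) = 34. J = 2 + 3/10 * 34 = 61/5.

61/5


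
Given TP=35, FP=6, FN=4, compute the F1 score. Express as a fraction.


Precision = 35/41 = 35/41. Recall = 35/39 = 35/39. F1 = 2*P*R/(P+R) = 7/8.

7/8


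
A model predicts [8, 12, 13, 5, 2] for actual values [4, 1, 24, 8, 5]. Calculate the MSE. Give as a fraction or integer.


MSE = (1/5) * ((4-8)^2=16 + (1-12)^2=121 + (24-13)^2=121 + (8-5)^2=9 + (5-2)^2=9). Sum = 276. MSE = 276/5.

276/5


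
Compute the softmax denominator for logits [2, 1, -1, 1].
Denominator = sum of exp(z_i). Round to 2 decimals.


Denom = e^2=7.3891 + e^1=2.7183 + e^-1=0.3679 + e^1=2.7183. Sum = 13.1936, which rounds to 13.19.

13.19


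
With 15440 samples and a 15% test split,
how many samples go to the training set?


Test set = 15440 * 15% = 2316. Training set = 15440 - 2316 = 13124.

13124


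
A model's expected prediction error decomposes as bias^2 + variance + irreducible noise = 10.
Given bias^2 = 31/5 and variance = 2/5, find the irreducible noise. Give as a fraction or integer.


Total error = bias^2 + variance + irreducible noise. So irreducible noise = 10 - 31/5 - 2/5 = 17/5.

17/5


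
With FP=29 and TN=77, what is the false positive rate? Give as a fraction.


FPR = FP / (FP + TN) = 29 / 106 = 29/106.

29/106


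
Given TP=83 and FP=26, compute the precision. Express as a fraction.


Precision = TP / (TP + FP) = 83 / 109 = 83/109.

83/109


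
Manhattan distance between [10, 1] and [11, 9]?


d = sum of absolute differences: |10-11|=1 + |1-9|=8 = 9.

9


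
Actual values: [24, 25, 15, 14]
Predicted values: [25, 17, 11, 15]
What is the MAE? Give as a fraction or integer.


MAE = (1/4) * (|24-25|=1 + |25-17|=8 + |15-11|=4 + |14-15|=1). Sum = 14. MAE = 7/2.

7/2


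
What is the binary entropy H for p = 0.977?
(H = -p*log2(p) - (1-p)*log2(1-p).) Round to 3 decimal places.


H = -0.977*log2(0.977) - 0.023*log2(0.023) = 0.158.

0.158


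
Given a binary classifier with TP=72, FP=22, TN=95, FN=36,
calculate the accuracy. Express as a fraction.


Accuracy = (TP + TN) / (TP + TN + FP + FN) = (72 + 95) / 225 = 167/225.

167/225


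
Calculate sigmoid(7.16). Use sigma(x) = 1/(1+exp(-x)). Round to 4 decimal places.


sigma(7.16) = 1/(1+e^(-7.16)) = 1/(1+0.000777) = 1/1.000777 = 0.9992.

0.9992


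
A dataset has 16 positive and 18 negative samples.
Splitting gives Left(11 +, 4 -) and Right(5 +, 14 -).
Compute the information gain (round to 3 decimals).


H(parent) = 0.9975. H(left) = 0.8366, H(right) = 0.8315. Weighted = (15/34)*0.8366 + (19/34)*0.8315 = 0.8338. IG = 0.9975 - 0.8338 = 0.1637, which rounds to 0.164.

0.164


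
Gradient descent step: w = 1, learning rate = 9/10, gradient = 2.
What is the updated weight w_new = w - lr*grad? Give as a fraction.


w_new = 1 - 9/10 * 2 = 1 - 9/5 = -4/5.

-4/5


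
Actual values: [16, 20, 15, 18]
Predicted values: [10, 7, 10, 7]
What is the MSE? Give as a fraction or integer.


MSE = (1/4) * ((16-10)^2=36 + (20-7)^2=169 + (15-10)^2=25 + (18-7)^2=121). Sum = 351. MSE = 351/4.

351/4


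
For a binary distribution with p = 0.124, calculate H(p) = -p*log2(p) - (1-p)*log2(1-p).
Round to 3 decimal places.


H = -0.124*log2(0.124) - 0.876*log2(0.876) = 0.541.

0.541


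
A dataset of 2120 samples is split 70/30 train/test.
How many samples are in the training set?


Test set = 2120 * 30% = 636. Training set = 2120 - 636 = 1484.

1484


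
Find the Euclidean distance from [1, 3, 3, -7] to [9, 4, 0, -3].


d = sqrt(sum of squared differences). (1-9)^2=64, (3-4)^2=1, (3-0)^2=9, (-7--3)^2=16. Sum = 90.

sqrt(90)


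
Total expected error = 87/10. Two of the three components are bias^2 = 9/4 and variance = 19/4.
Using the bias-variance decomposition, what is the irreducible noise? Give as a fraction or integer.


Total error = bias^2 + variance + irreducible noise. So irreducible noise = 87/10 - 9/4 - 19/4 = 17/10.

17/10


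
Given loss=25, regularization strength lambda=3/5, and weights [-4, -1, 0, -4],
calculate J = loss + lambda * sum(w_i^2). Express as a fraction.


L2 sq norm = sum(w^2) = 33. J = 25 + 3/5 * 33 = 224/5.

224/5


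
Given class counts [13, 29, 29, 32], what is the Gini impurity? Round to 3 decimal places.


Total = 103. Proportions: 13/103, 29/103, 29/103, 32/103. sum(p_i^2) = 0.2710. Gini = 1 - 0.2710 = 0.7290, which rounds to 0.729.

0.729


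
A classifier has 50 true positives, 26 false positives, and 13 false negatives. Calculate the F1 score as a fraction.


Precision = 50/76 = 25/38. Recall = 50/63 = 50/63. F1 = 2*P*R/(P+R) = 100/139.

100/139


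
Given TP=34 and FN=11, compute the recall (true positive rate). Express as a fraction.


Recall = TP / (TP + FN) = 34 / 45 = 34/45.

34/45


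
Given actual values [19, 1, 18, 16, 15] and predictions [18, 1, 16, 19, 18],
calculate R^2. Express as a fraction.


Mean(y) = 69/5. SS_res = 23. SS_tot = 1074/5. R^2 = 1 - 23/(1074/5) = 959/1074.

959/1074


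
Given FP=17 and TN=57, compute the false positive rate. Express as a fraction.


FPR = FP / (FP + TN) = 17 / 74 = 17/74.

17/74


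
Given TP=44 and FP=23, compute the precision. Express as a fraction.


Precision = TP / (TP + FP) = 44 / 67 = 44/67.

44/67


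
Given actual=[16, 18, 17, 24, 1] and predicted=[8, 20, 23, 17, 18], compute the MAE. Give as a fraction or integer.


MAE = (1/5) * (|16-8|=8 + |18-20|=2 + |17-23|=6 + |24-17|=7 + |1-18|=17). Sum = 40. MAE = 8.

8


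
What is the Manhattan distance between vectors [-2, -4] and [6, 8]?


d = sum of absolute differences: |-2-6|=8 + |-4-8|=12 = 20.

20


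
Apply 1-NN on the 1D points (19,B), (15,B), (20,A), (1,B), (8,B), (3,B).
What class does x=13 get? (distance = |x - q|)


Distances: |19-13|=6, |15-13|=2, |20-13|=7, |1-13|=12, |8-13|=5, |3-13|=10. 1 nearest: (15,B). Counts: {'B': 1}. Majority class: B.

B


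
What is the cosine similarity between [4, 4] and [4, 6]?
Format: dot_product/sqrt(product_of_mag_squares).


dot = 40. |a|^2 = 32, |b|^2 = 52. cos = 40/sqrt(1664).

40/sqrt(1664)


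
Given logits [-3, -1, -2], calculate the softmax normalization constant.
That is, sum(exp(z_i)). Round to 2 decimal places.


Denom = e^-3=0.0498 + e^-1=0.3679 + e^-2=0.1353. Sum = 0.5530, which rounds to 0.55.

0.55


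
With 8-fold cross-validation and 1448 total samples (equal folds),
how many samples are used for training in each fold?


Each validation fold has 1448/8 = 181 samples. Training set = 1448 - 181 = 1267.

1267


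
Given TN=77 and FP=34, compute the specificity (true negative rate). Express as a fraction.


Specificity = TN / (TN + FP) = 77 / 111 = 77/111.

77/111


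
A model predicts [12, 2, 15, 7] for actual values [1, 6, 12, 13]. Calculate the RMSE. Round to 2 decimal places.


MSE = 45.5000. RMSE = sqrt(45.5000) = 6.75.

6.75


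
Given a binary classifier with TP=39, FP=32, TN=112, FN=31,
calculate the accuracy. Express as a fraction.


Accuracy = (TP + TN) / (TP + TN + FP + FN) = (39 + 112) / 214 = 151/214.

151/214


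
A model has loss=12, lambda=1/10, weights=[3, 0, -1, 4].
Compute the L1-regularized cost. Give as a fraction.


L1 norm = sum(|w|) = 8. J = 12 + 1/10 * 8 = 64/5.

64/5


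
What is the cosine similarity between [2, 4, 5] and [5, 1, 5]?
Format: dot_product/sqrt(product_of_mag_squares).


dot = 39. |a|^2 = 45, |b|^2 = 51. cos = 39/sqrt(2295).

39/sqrt(2295)


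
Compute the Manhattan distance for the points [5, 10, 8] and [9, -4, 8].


d = sum of absolute differences: |5-9|=4 + |10--4|=14 + |8-8|=0 = 18.

18


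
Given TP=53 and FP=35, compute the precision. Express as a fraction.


Precision = TP / (TP + FP) = 53 / 88 = 53/88.

53/88


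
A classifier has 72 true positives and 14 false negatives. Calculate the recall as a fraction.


Recall = TP / (TP + FN) = 72 / 86 = 36/43.

36/43


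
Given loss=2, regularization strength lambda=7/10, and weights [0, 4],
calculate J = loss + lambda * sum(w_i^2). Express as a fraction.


L2 sq norm = sum(w^2) = 16. J = 2 + 7/10 * 16 = 66/5.

66/5


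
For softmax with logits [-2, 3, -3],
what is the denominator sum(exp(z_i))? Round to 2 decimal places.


Denom = e^-2=0.1353 + e^3=20.0855 + e^-3=0.0498. Sum = 20.2706, which rounds to 20.27.

20.27


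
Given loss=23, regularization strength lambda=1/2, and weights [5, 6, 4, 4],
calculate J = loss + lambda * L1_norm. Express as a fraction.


L1 norm = sum(|w|) = 19. J = 23 + 1/2 * 19 = 65/2.

65/2


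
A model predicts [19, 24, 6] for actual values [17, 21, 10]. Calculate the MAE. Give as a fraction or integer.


MAE = (1/3) * (|17-19|=2 + |21-24|=3 + |10-6|=4). Sum = 9. MAE = 3.

3


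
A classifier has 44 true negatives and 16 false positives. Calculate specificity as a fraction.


Specificity = TN / (TN + FP) = 44 / 60 = 11/15.

11/15


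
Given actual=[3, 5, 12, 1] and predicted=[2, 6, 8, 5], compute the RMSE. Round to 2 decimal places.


MSE = 8.5000. RMSE = sqrt(8.5000) = 2.92.

2.92


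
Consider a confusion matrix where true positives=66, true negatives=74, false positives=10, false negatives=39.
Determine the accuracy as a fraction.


Accuracy = (TP + TN) / (TP + TN + FP + FN) = (66 + 74) / 189 = 20/27.

20/27
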